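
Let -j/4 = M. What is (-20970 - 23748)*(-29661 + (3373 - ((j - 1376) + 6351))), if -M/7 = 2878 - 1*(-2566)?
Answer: 8214473010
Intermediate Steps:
M = -38108 (M = -7*(2878 - 1*(-2566)) = -7*(2878 + 2566) = -7*5444 = -38108)
j = 152432 (j = -4*(-38108) = 152432)
(-20970 - 23748)*(-29661 + (3373 - ((j - 1376) + 6351))) = (-20970 - 23748)*(-29661 + (3373 - ((152432 - 1376) + 6351))) = -44718*(-29661 + (3373 - (151056 + 6351))) = -44718*(-29661 + (3373 - 1*157407)) = -44718*(-29661 + (3373 - 157407)) = -44718*(-29661 - 154034) = -44718*(-183695) = 8214473010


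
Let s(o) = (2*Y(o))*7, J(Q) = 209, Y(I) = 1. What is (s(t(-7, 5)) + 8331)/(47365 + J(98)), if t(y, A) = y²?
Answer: 8345/47574 ≈ 0.17541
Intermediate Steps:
s(o) = 14 (s(o) = (2*1)*7 = 2*7 = 14)
(s(t(-7, 5)) + 8331)/(47365 + J(98)) = (14 + 8331)/(47365 + 209) = 8345/47574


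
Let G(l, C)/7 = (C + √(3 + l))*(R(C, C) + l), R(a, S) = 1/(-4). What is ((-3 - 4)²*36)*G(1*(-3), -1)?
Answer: 40131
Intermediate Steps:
R(a, S) = -¼
G(l, C) = 7*(-¼ + l)*(C + √(3 + l)) (G(l, C) = 7*((C + √(3 + l))*(-¼ + l)) = 7*((-¼ + l)*(C + √(3 + l))) = 7*(-¼ + l)*(C + √(3 + l)))
((-3 - 4)²*36)*G(1*(-3), -1) = ((-3 - 4)²*36)*(-7/4*(-1) - 7*√(3 + 1*(-3))/4 + 7*(-1)*(1*(-3)) + 7*(1*(-3))*√(3 + 1*(-3))) = ((-7)²*36)*(7/4 - 7*√(3 - 3)/4 + 7*(-1)*(-3) + 7*(-3)*√(3 - 3)) = (49*36)*(7/4 - 7*√0/4 + 21 + 7*(-3)*√0) = 1764*(7/4 - 7/4*0 + 21 + 7*(-3)*0) = 1764*(7/4 + 0 + 21 + 0) = 1764*(91/4) = 40131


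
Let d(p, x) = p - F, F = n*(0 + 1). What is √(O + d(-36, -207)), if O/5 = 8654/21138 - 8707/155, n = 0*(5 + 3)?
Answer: I*√33795504810678/327639 ≈ 17.743*I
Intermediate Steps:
n = 0 (n = 0*8 = 0)
F = 0 (F = 0*(0 + 1) = 0*1 = 0)
d(p, x) = p (d(p, x) = p - 1*0 = p + 0 = p)
O = -91353598/327639 (O = 5*(8654/21138 - 8707/155) = 5*(8654*(1/21138) - 8707*1/155) = 5*(4327/10569 - 8707/155) = 5*(-91353598/1638195) = -91353598/327639 ≈ -278.82)
√(O + d(-36, -207)) = √(-91353598/327639 - 36) = √(-103148602/327639) = I*√33795504810678/327639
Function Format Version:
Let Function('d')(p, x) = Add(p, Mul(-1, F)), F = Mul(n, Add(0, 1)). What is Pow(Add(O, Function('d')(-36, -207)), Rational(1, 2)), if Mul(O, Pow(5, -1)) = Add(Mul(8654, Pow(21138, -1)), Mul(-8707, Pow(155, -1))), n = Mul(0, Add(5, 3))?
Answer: Mul(Rational(1, 327639), I, Pow(33795504810678, Rational(1, 2))) ≈ Mul(17.743, I)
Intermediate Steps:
n = 0 (n = Mul(0, 8) = 0)
F = 0 (F = Mul(0, Add(0, 1)) = Mul(0, 1) = 0)
Function('d')(p, x) = p (Function('d')(p, x) = Add(p, Mul(-1, 0)) = Add(p, 0) = p)
O = Rational(-91353598, 327639) (O = Mul(5, Add(Mul(8654, Pow(21138, -1)), Mul(-8707, Pow(155, -1)))) = Mul(5, Add(Mul(8654, Rational(1, 21138)), Mul(-8707, Rational(1, 155)))) = Mul(5, Add(Rational(4327, 10569), Rational(-8707, 155))) = Mul(5, Rational(-91353598, 1638195)) = Rational(-91353598, 327639) ≈ -278.82)
Pow(Add(O, Function('d')(-36, -207)), Rational(1, 2)) = Pow(Add(Rational(-91353598, 327639), -36), Rational(1, 2)) = Pow(Rational(-103148602, 327639), Rational(1, 2)) = Mul(Rational(1, 327639), I, Pow(33795504810678, Rational(1, 2)))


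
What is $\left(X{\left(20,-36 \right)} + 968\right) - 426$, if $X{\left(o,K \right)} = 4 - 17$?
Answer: $529$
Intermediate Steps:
$X{\left(o,K \right)} = -13$ ($X{\left(o,K \right)} = 4 - 17 = -13$)
$\left(X{\left(20,-36 \right)} + 968\right) - 426 = \left(-13 + 968\right) - 426 = 955 - 426 = 529$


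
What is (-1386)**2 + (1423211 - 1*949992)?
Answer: 2394215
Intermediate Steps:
(-1386)**2 + (1423211 - 1*949992) = 1920996 + (1423211 - 949992) = 1920996 + 473219 = 2394215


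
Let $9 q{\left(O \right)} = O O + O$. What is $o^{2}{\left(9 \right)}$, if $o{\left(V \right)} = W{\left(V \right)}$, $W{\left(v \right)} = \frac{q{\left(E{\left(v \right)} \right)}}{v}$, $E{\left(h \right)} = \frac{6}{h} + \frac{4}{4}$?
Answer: $\frac{1600}{531441} \approx 0.0030107$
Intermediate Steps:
$E{\left(h \right)} = 1 + \frac{6}{h}$ ($E{\left(h \right)} = \frac{6}{h} + 4 \cdot \frac{1}{4} = \frac{6}{h} + 1 = 1 + \frac{6}{h}$)
$q{\left(O \right)} = \frac{O}{9} + \frac{O^{2}}{9}$ ($q{\left(O \right)} = \frac{O O + O}{9} = \frac{O^{2} + O}{9} = \frac{O + O^{2}}{9} = \frac{O}{9} + \frac{O^{2}}{9}$)
$W{\left(v \right)} = \frac{\left(1 + \frac{6 + v}{v}\right) \left(6 + v\right)}{9 v^{2}}$ ($W{\left(v \right)} = \frac{\frac{1}{9} \frac{6 + v}{v} \left(1 + \frac{6 + v}{v}\right)}{v} = \frac{\frac{1}{9} \frac{1}{v} \left(1 + \frac{6 + v}{v}\right) \left(6 + v\right)}{v} = \frac{\left(1 + \frac{6 + v}{v}\right) \left(6 + v\right)}{9 v^{2}}$)
$o{\left(V \right)} = \frac{2 \left(3 + V\right) \left(6 + V\right)}{9 V^{3}}$
$o^{2}{\left(9 \right)} = \left(\frac{2 \left(3 + 9\right) \left(6 + 9\right)}{9 \cdot 729}\right)^{2} = \left(\frac{2}{9} \cdot \frac{1}{729} \cdot 12 \cdot 15\right)^{2} = \left(\frac{40}{729}\right)^{2} = \frac{1600}{531441}$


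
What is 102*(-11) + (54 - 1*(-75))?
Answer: -993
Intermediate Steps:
102*(-11) + (54 - 1*(-75)) = -1122 + (54 + 75) = -1122 + 129 = -993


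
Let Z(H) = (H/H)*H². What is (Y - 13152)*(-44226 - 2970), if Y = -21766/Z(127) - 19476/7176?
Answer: 130191295645494/209677 ≈ 6.2091e+8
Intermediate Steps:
Z(H) = H² (Z(H) = 1*H² = H²)
Y = -39193435/9645142 (Y = -21766/(127²) - 19476/7176 = -21766/16129 - 19476*1/7176 = -21766*1/16129 - 1623/598 = -21766/16129 - 1623/598 = -39193435/9645142 ≈ -4.0635)
(Y - 13152)*(-44226 - 2970) = (-39193435/9645142 - 13152)*(-44226 - 2970) = -126892101019/9645142*(-47196) = 130191295645494/209677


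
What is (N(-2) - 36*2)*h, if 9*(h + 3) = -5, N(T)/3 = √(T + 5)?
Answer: 256 - 32*√3/3 ≈ 237.52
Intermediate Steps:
N(T) = 3*√(5 + T) (N(T) = 3*√(T + 5) = 3*√(5 + T))
h = -32/9 (h = -3 + (⅑)*(-5) = -3 - 5/9 = -32/9 ≈ -3.5556)
(N(-2) - 36*2)*h = (3*√(5 - 2) - 36*2)*(-32/9) = (3*√3 - 72)*(-32/9) = (-72 + 3*√3)*(-32/9) = 256 - 32*√3/3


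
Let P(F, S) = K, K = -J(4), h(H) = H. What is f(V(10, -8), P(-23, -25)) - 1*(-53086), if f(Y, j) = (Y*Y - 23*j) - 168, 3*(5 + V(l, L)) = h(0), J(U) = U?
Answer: 53035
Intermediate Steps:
V(l, L) = -5 (V(l, L) = -5 + (1/3)*0 = -5 + 0 = -5)
K = -4 (K = -1*4 = -4)
P(F, S) = -4
f(Y, j) = -168 + Y**2 - 23*j (f(Y, j) = (Y**2 - 23*j) - 168 = -168 + Y**2 - 23*j)
f(V(10, -8), P(-23, -25)) - 1*(-53086) = (-168 + (-5)**2 - 23*(-4)) - 1*(-53086) = (-168 + 25 + 92) + 53086 = -51 + 53086 = 53035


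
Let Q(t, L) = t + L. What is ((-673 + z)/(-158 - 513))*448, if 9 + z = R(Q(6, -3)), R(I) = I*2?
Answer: 302848/671 ≈ 451.34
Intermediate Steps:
Q(t, L) = L + t
R(I) = 2*I
z = -3 (z = -9 + 2*(-3 + 6) = -9 + 2*3 = -9 + 6 = -3)
((-673 + z)/(-158 - 513))*448 = ((-673 - 3)/(-158 - 513))*448 = -676/(-671)*448 = -676*(-1/671)*448 = (676/671)*448 = 302848/671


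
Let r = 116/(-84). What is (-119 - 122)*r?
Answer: 6989/21 ≈ 332.81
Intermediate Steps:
r = -29/21 (r = 116*(-1/84) = -29/21 ≈ -1.3810)
(-119 - 122)*r = (-119 - 122)*(-29/21) = -241*(-29/21) = 6989/21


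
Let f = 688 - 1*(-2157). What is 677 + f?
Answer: 3522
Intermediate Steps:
f = 2845 (f = 688 + 2157 = 2845)
677 + f = 677 + 2845 = 3522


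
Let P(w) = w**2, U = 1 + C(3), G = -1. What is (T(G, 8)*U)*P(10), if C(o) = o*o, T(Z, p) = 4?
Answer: 4000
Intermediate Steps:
C(o) = o**2
U = 10 (U = 1 + 3**2 = 1 + 9 = 10)
(T(G, 8)*U)*P(10) = (4*10)*10**2 = 40*100 = 4000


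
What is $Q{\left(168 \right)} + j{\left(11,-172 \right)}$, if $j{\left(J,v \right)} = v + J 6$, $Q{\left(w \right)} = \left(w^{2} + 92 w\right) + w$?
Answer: $43742$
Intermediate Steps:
$Q{\left(w \right)} = w^{2} + 93 w$
$j{\left(J,v \right)} = v + 6 J$
$Q{\left(168 \right)} + j{\left(11,-172 \right)} = 168 \left(93 + 168\right) + \left(-172 + 6 \cdot 11\right) = 168 \cdot 261 + \left(-172 + 66\right) = 43848 - 106 = 43742$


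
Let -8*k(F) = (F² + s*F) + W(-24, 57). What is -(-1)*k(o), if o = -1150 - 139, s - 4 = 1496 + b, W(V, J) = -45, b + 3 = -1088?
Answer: -1134275/8 ≈ -1.4178e+5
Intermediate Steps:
b = -1091 (b = -3 - 1088 = -1091)
s = 409 (s = 4 + (1496 - 1091) = 4 + 405 = 409)
o = -1289
k(F) = 45/8 - 409*F/8 - F²/8 (k(F) = -((F² + 409*F) - 45)/8 = -(-45 + F² + 409*F)/8 = 45/8 - 409*F/8 - F²/8)
-(-1)*k(o) = -(-1)*(45/8 - 409/8*(-1289) - ⅛*(-1289)²) = -(-1)*(45/8 + 527201/8 - ⅛*1661521) = -(-1)*(45/8 + 527201/8 - 1661521/8) = -(-1)*(-1134275)/8 = -1*1134275/8 = -1134275/8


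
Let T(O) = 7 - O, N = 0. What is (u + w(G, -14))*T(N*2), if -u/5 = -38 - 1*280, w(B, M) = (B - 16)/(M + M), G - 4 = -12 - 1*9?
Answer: 44553/4 ≈ 11138.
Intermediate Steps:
G = -17 (G = 4 + (-12 - 1*9) = 4 + (-12 - 9) = 4 - 21 = -17)
w(B, M) = (-16 + B)/(2*M) (w(B, M) = (-16 + B)/((2*M)) = (-16 + B)*(1/(2*M)) = (-16 + B)/(2*M))
u = 1590 (u = -5*(-38 - 1*280) = -5*(-38 - 280) = -5*(-318) = 1590)
(u + w(G, -14))*T(N*2) = (1590 + (1/2)*(-16 - 17)/(-14))*(7 - 0*2) = (1590 + (1/2)*(-1/14)*(-33))*(7 - 1*0) = (1590 + 33/28)*(7 + 0) = (44553/28)*7 = 44553/4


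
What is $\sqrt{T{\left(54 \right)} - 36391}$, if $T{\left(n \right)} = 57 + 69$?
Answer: $i \sqrt{36265} \approx 190.43 i$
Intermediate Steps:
$T{\left(n \right)} = 126$
$\sqrt{T{\left(54 \right)} - 36391} = \sqrt{126 - 36391} = \sqrt{-36265} = i \sqrt{36265}$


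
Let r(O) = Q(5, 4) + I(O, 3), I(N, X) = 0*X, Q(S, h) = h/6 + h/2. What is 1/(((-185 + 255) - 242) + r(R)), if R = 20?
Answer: -3/508 ≈ -0.0059055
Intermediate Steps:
Q(S, h) = 2*h/3 (Q(S, h) = h*(⅙) + h*(½) = h/6 + h/2 = 2*h/3)
I(N, X) = 0
r(O) = 8/3 (r(O) = (⅔)*4 + 0 = 8/3 + 0 = 8/3)
1/(((-185 + 255) - 242) + r(R)) = 1/(((-185 + 255) - 242) + 8/3) = 1/((70 - 242) + 8/3) = 1/(-172 + 8/3) = 1/(-508/3) = -3/508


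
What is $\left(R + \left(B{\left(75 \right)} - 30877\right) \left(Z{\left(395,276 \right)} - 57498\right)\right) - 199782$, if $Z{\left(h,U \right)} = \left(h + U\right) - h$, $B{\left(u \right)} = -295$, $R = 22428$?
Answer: $1783546830$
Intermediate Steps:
$Z{\left(h,U \right)} = U$ ($Z{\left(h,U \right)} = \left(U + h\right) - h = U$)
$\left(R + \left(B{\left(75 \right)} - 30877\right) \left(Z{\left(395,276 \right)} - 57498\right)\right) - 199782 = \left(22428 + \left(-295 - 30877\right) \left(276 - 57498\right)\right) - 199782 = \left(22428 - -1783724184\right) - 199782 = \left(22428 + 1783724184\right) - 199782 = 1783746612 - 199782 = 1783546830$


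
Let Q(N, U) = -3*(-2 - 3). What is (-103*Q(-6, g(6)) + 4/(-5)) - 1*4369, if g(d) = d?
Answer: -29574/5 ≈ -5914.8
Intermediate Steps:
Q(N, U) = 15 (Q(N, U) = -3*(-5) = 15)
(-103*Q(-6, g(6)) + 4/(-5)) - 1*4369 = (-103*15 + 4/(-5)) - 1*4369 = (-1545 + 4*(-1/5)) - 4369 = (-1545 - 4/5) - 4369 = -7729/5 - 4369 = -29574/5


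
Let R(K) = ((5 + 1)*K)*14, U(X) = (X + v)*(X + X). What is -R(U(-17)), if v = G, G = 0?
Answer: -48552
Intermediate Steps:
v = 0
U(X) = 2*X**2 (U(X) = (X + 0)*(X + X) = X*(2*X) = 2*X**2)
R(K) = 84*K (R(K) = (6*K)*14 = 84*K)
-R(U(-17)) = -84*2*(-17)**2 = -84*2*289 = -84*578 = -1*48552 = -48552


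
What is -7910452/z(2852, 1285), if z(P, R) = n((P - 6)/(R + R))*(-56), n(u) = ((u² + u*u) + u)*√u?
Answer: 3265484025925*√1828555/117109743786 ≈ 37706.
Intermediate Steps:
n(u) = √u*(u + 2*u²) (n(u) = ((u² + u²) + u)*√u = (2*u² + u)*√u = (u + 2*u²)*√u = √u*(u + 2*u²))
z(P, R) = -14*√2*((-6 + P)/R)^(3/2)*(1 + (-6 + P)/R) (z(P, R) = (((P - 6)/(R + R))^(3/2)*(1 + 2*((P - 6)/(R + R))))*(-56) = (((-6 + P)/((2*R)))^(3/2)*(1 + 2*((-6 + P)/((2*R)))))*(-56) = (((-6 + P)*(1/(2*R)))^(3/2)*(1 + 2*((-6 + P)*(1/(2*R)))))*(-56) = (((-6 + P)/(2*R))^(3/2)*(1 + 2*((-6 + P)/(2*R))))*(-56) = ((√2*((-6 + P)/R)^(3/2)/4)*(1 + (-6 + P)/R))*(-56) = (√2*((-6 + P)/R)^(3/2)*(1 + (-6 + P)/R)/4)*(-56) = -14*√2*((-6 + P)/R)^(3/2)*(1 + (-6 + P)/R))
-7910452/z(2852, 1285) = -7910452*1651225*√2570/(28*(-6 + 2852)^(3/2)*(6 - 1*2852 - 1*1285)) = -7910452*1651225*√1828555/(113396024*(6 - 2852 - 1285)) = -7910452*(-1651225*√1828555/468438975144) = -(-3265484025925)*√1828555/117109743786 = 3265484025925*√1828555/117109743786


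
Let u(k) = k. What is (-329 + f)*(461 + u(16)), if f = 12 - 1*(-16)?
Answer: -143577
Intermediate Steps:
f = 28 (f = 12 + 16 = 28)
(-329 + f)*(461 + u(16)) = (-329 + 28)*(461 + 16) = -301*477 = -143577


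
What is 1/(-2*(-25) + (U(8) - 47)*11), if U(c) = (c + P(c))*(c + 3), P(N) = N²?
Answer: 1/8245 ≈ 0.00012129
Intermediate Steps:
U(c) = (3 + c)*(c + c²) (U(c) = (c + c²)*(c + 3) = (c + c²)*(3 + c) = (3 + c)*(c + c²))
1/(-2*(-25) + (U(8) - 47)*11) = 1/(-2*(-25) + (8*(3 + 8² + 4*8) - 47)*11) = 1/(50 + (8*(3 + 64 + 32) - 47)*11) = 1/(50 + (8*99 - 47)*11) = 1/(50 + (792 - 47)*11) = 1/(50 + 745*11) = 1/(50 + 8195) = 1/8245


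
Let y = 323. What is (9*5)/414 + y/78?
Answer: 3812/897 ≈ 4.2497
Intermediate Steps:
(9*5)/414 + y/78 = (9*5)/414 + 323/78 = 45*(1/414) + 323*(1/78) = 5/46 + 323/78 = 3812/897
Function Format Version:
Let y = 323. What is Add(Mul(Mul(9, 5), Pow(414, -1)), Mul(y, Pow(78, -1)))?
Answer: Rational(3812, 897) ≈ 4.2497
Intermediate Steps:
Add(Mul(Mul(9, 5), Pow(414, -1)), Mul(y, Pow(78, -1))) = Add(Mul(Mul(9, 5), Pow(414, -1)), Mul(323, Pow(78, -1))) = Add(Mul(45, Rational(1, 414)), Mul(323, Rational(1, 78))) = Add(Rational(5, 46), Rational(323, 78)) = Rational(3812, 897)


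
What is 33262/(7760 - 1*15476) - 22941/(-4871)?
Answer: 7496777/18792318 ≈ 0.39893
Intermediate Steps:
33262/(7760 - 1*15476) - 22941/(-4871) = 33262/(7760 - 15476) - 22941*(-1/4871) = 33262/(-7716) + 22941/4871 = 33262*(-1/7716) + 22941/4871 = -16631/3858 + 22941/4871 = 7496777/18792318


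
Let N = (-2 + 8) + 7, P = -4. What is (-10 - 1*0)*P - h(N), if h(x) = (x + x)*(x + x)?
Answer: -636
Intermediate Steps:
N = 13 (N = 6 + 7 = 13)
h(x) = 4*x**2 (h(x) = (2*x)*(2*x) = 4*x**2)
(-10 - 1*0)*P - h(N) = (-10 - 1*0)*(-4) - 4*13**2 = (-10 + 0)*(-4) - 4*169 = -10*(-4) - 1*676 = 40 - 676 = -636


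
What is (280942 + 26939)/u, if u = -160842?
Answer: -102627/53614 ≈ -1.9142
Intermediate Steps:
(280942 + 26939)/u = (280942 + 26939)/(-160842) = 307881*(-1/160842) = -102627/53614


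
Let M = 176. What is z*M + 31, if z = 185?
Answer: 32591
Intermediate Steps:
z*M + 31 = 185*176 + 31 = 32560 + 31 = 32591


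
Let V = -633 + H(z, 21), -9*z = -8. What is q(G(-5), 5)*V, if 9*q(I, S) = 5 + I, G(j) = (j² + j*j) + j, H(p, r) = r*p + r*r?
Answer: -26000/27 ≈ -962.96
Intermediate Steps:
z = 8/9 (z = -⅑*(-8) = 8/9 ≈ 0.88889)
H(p, r) = r² + p*r (H(p, r) = p*r + r² = r² + p*r)
V = -520/3 (V = -633 + 21*(8/9 + 21) = -633 + 21*(197/9) = -633 + 1379/3 = -520/3 ≈ -173.33)
G(j) = j + 2*j² (G(j) = (j² + j²) + j = 2*j² + j = j + 2*j²)
q(I, S) = 5/9 + I/9 (q(I, S) = (5 + I)/9 = 5/9 + I/9)
q(G(-5), 5)*V = (5/9 + (-5*(1 + 2*(-5)))/9)*(-520/3) = (5/9 + (-5*(1 - 10))/9)*(-520/3) = (5/9 + (-5*(-9))/9)*(-520/3) = (5/9 + (⅑)*45)*(-520/3) = (5/9 + 5)*(-520/3) = (50/9)*(-520/3) = -26000/27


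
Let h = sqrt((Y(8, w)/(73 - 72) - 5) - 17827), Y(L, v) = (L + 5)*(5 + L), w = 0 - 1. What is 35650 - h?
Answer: 35650 - I*sqrt(17663) ≈ 35650.0 - 132.9*I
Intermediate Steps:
w = -1
Y(L, v) = (5 + L)**2 (Y(L, v) = (5 + L)*(5 + L) = (5 + L)**2)
h = I*sqrt(17663) (h = sqrt(((5 + 8)**2/(73 - 72) - 5) - 17827) = sqrt((13**2/1 - 5) - 17827) = sqrt((169*1 - 5) - 17827) = sqrt((169 - 5) - 17827) = sqrt(164 - 17827) = sqrt(-17663) = I*sqrt(17663) ≈ 132.9*I)
35650 - h = 35650 - I*sqrt(17663)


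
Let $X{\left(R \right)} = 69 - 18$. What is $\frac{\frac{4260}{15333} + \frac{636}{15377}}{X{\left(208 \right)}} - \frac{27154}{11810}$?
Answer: $- \frac{54270984390589}{23668327683285} \approx -2.293$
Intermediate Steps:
$X{\left(R \right)} = 51$
$\frac{\frac{4260}{15333} + \frac{636}{15377}}{X{\left(208 \right)}} - \frac{27154}{11810} = \frac{\frac{4260}{15333} + \frac{636}{15377}}{51} - \frac{27154}{11810} = \left(4260 \cdot \frac{1}{15333} + 636 \cdot \frac{1}{15377}\right) \frac{1}{51} - \frac{13577}{5905} = \left(\frac{1420}{5111} + \frac{636}{15377}\right) \frac{1}{51} - \frac{13577}{5905} = \frac{25085936}{78591847} \cdot \frac{1}{51} - \frac{13577}{5905} = \frac{25085936}{4008184197} - \frac{13577}{5905} = - \frac{54270984390589}{23668327683285}$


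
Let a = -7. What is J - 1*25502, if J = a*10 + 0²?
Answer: -25572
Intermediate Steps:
J = -70 (J = -7*10 + 0² = -70 + 0 = -70)
J - 1*25502 = -70 - 1*25502 = -70 - 25502 = -25572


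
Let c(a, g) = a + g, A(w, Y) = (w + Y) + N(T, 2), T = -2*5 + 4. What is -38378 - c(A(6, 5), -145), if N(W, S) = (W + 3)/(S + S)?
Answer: -152973/4 ≈ -38243.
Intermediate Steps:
T = -6 (T = -10 + 4 = -6)
N(W, S) = (3 + W)/(2*S) (N(W, S) = (3 + W)/((2*S)) = (3 + W)*(1/(2*S)) = (3 + W)/(2*S))
A(w, Y) = -¾ + Y + w (A(w, Y) = (w + Y) + (½)*(3 - 6)/2 = (Y + w) + (½)*(½)*(-3) = (Y + w) - ¾ = -¾ + Y + w)
-38378 - c(A(6, 5), -145) = -38378 - ((-¾ + 5 + 6) - 145) = -38378 - (41/4 - 145) = -38378 - 1*(-539/4) = -38378 + 539/4 = -152973/4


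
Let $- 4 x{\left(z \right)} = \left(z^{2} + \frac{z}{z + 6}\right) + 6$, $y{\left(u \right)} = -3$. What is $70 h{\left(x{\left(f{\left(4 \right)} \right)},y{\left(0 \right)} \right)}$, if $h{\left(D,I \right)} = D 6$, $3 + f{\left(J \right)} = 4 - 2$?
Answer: $-714$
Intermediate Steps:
$f{\left(J \right)} = -1$ ($f{\left(J \right)} = -3 + \left(4 - 2\right) = -3 + 2 = -1$)
$x{\left(z \right)} = - \frac{3}{2} - \frac{z^{2}}{4} - \frac{z}{4 \left(6 + z\right)}$ ($x{\left(z \right)} = - \frac{\left(z^{2} + \frac{z}{z + 6}\right) + 6}{4} = - \frac{\left(z^{2} + \frac{z}{6 + z}\right) + 6}{4} = - \frac{6 + z^{2} + \frac{z}{6 + z}}{4} = - \frac{3}{2} - \frac{z^{2}}{4} - \frac{z}{4 \left(6 + z\right)}$)
$h{\left(D,I \right)} = 6 D$
$70 h{\left(x{\left(f{\left(4 \right)} \right)},y{\left(0 \right)} \right)} = 70 \cdot 6 \frac{-36 - \left(-1\right)^{3} - -7 - 6 \left(-1\right)^{2}}{4 \left(6 - 1\right)} = 70 \cdot 6 \frac{-36 - -1 + 7 - 6}{4 \cdot 5} = 70 \cdot 6 \cdot \frac{1}{4} \cdot \frac{1}{5} \left(-36 + 1 + 7 - 6\right) = 70 \cdot 6 \cdot \frac{1}{4} \cdot \frac{1}{5} \left(-34\right) = 70 \cdot 6 \left(- \frac{17}{10}\right) = 70 \left(- \frac{51}{5}\right) = -714$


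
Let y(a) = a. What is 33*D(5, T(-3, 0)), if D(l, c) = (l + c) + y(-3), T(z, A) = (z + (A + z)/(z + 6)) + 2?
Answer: 0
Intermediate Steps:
T(z, A) = 2 + z + (A + z)/(6 + z) (T(z, A) = (z + (A + z)/(6 + z)) + 2 = 2 + z + (A + z)/(6 + z))
D(l, c) = -3 + c + l (D(l, c) = (l + c) - 3 = (c + l) - 3 = -3 + c + l)
33*D(5, T(-3, 0)) = 33*(-3 + (12 + 0 + (-3)² + 9*(-3))/(6 - 3) + 5) = 33*(-3 + (12 + 0 + 9 - 27)/3 + 5) = 33*(-3 + (⅓)*(-6) + 5) = 33*(-3 - 2 + 5) = 33*0 = 0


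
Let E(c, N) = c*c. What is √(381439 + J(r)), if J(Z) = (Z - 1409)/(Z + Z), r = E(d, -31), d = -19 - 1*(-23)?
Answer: √24409310/8 ≈ 617.57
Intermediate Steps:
d = 4 (d = -19 + 23 = 4)
E(c, N) = c²
r = 16 (r = 4² = 16)
J(Z) = (-1409 + Z)/(2*Z) (J(Z) = (-1409 + Z)/((2*Z)) = (-1409 + Z)*(1/(2*Z)) = (-1409 + Z)/(2*Z))
√(381439 + J(r)) = √(381439 + (½)*(-1409 + 16)/16) = √(381439 + (½)*(1/16)*(-1393)) = √(381439 - 1393/32) = √(12204655/32) = √24409310/8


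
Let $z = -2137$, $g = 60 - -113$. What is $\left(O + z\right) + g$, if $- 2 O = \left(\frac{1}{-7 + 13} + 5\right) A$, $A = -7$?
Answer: $- \frac{23351}{12} \approx -1945.9$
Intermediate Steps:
$g = 173$ ($g = 60 + 113 = 173$)
$O = \frac{217}{12}$ ($O = - \frac{\left(\frac{1}{-7 + 13} + 5\right) \left(-7\right)}{2} = - \frac{\left(\frac{1}{6} + 5\right) \left(-7\right)}{2} = - \frac{\frac{31}{6} \left(-7\right)}{2} = \left(- \frac{1}{2}\right) \left(- \frac{217}{6}\right) = \frac{217}{12} \approx 18.083$)
$\left(O + z\right) + g = \left(\frac{217}{12} - 2137\right) + 173 = - \frac{25427}{12} + 173 = - \frac{23351}{12}$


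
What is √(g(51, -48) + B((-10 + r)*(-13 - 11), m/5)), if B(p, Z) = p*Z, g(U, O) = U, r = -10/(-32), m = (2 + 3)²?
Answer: √4854/2 ≈ 34.835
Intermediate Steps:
m = 25 (m = 5² = 25)
r = 5/16 (r = -10*(-1/32) = 5/16 ≈ 0.31250)
B(p, Z) = Z*p
√(g(51, -48) + B((-10 + r)*(-13 - 11), m/5)) = √(51 + (25/5)*((-10 + 5/16)*(-13 - 11))) = √(51 + (25*(⅕))*(-155/16*(-24))) = √(51 + 5*(465/2)) = √(51 + 2325/2) = √(2427/2) = √4854/2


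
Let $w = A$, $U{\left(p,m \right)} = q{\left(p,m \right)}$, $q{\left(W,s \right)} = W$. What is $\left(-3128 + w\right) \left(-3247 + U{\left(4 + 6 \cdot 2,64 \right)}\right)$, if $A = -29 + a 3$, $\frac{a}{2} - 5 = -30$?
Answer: $10684917$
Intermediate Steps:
$a = -50$ ($a = 10 + 2 \left(-30\right) = 10 - 60 = -50$)
$U{\left(p,m \right)} = p$
$A = -179$ ($A = -29 - 150 = -179$)
$w = -179$
$\left(-3128 + w\right) \left(-3247 + U{\left(4 + 6 \cdot 2,64 \right)}\right) = \left(-3128 - 179\right) \left(-3247 + \left(4 + 6 \cdot 2\right)\right) = - 3307 \left(-3247 + \left(4 + 12\right)\right) = - 3307 \left(-3247 + 16\right) = \left(-3307\right) \left(-3231\right) = 10684917$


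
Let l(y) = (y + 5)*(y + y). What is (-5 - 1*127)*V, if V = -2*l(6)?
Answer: 34848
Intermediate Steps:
l(y) = 2*y*(5 + y) (l(y) = (5 + y)*(2*y) = 2*y*(5 + y))
V = -264 (V = -4*6*(5 + 6) = -4*6*11 = -2*132 = -264)
(-5 - 1*127)*V = (-5 - 1*127)*(-264) = (-5 - 127)*(-264) = -132*(-264) = 34848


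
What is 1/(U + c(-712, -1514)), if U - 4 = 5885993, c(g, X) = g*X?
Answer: 1/6963965 ≈ 1.4360e-7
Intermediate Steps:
c(g, X) = X*g
U = 5885997 (U = 4 + 5885993 = 5885997)
1/(U + c(-712, -1514)) = 1/(5885997 - 1514*(-712)) = 1/(5885997 + 1077968) = 1/6963965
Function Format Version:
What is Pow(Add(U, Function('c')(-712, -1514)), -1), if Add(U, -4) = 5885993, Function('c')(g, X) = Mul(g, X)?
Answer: Rational(1, 6963965) ≈ 1.4360e-7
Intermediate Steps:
Function('c')(g, X) = Mul(X, g)
U = 5885997 (U = Add(4, 5885993) = 5885997)
Pow(Add(U, Function('c')(-712, -1514)), -1) = Pow(Add(5885997, Mul(-1514, -712)), -1) = Pow(Add(5885997, 1077968), -1) = Pow(6963965, -1) = Rational(1, 6963965)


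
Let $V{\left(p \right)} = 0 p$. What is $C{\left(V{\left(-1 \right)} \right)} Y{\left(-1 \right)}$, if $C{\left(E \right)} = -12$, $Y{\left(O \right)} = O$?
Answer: $12$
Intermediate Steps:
$V{\left(p \right)} = 0$
$C{\left(V{\left(-1 \right)} \right)} Y{\left(-1 \right)} = \left(-12\right) \left(-1\right) = 12$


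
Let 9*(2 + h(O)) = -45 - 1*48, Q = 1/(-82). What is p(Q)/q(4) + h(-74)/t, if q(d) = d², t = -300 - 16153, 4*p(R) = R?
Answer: 144817/259036032 ≈ 0.00055906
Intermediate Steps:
Q = -1/82 ≈ -0.012195
p(R) = R/4
t = -16453
h(O) = -37/3 (h(O) = -2 + (-45 - 1*48)/9 = -2 + (-45 - 48)/9 = -2 + (⅑)*(-93) = -2 - 31/3 = -37/3)
p(Q)/q(4) + h(-74)/t = ((¼)*(-1/82))/(4²) - 37/3/(-16453) = -1/328/16 - 37/3*(-1/16453) = -1/328*1/16 + 37/49359 = -1/5248 + 37/49359 = 144817/259036032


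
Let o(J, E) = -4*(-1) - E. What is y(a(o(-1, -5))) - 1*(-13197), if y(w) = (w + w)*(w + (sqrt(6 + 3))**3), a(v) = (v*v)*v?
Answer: 1115445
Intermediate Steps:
o(J, E) = 4 - E
a(v) = v**3 (a(v) = v**2*v = v**3)
y(w) = 2*w*(27 + w) (y(w) = (2*w)*(w + (sqrt(9))**3) = (2*w)*(w + 3**3) = (2*w)*(w + 27) = (2*w)*(27 + w) = 2*w*(27 + w))
y(a(o(-1, -5))) - 1*(-13197) = 2*(4 - 1*(-5))**3*(27 + (4 - 1*(-5))**3) - 1*(-13197) = 2*(4 + 5)**3*(27 + (4 + 5)**3) + 13197 = 2*9**3*(27 + 9**3) + 13197 = 2*729*(27 + 729) + 13197 = 2*729*756 + 13197 = 1102248 + 13197 = 1115445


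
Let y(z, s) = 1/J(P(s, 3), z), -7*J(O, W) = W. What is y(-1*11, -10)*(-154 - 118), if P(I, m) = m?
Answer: -1904/11 ≈ -173.09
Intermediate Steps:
J(O, W) = -W/7
y(z, s) = -7/z (y(z, s) = 1/(-z/7) = -7/z)
y(-1*11, -10)*(-154 - 118) = (-7/((-1*11)))*(-154 - 118) = -7/(-11)*(-272) = -7*(-1/11)*(-272) = (7/11)*(-272) = -1904/11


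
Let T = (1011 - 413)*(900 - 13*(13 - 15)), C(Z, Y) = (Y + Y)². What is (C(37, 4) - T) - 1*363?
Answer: -554047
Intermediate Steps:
C(Z, Y) = 4*Y² (C(Z, Y) = (2*Y)² = 4*Y²)
T = 553748 (T = 598*(900 - 13*(-2)) = 598*(900 + 26) = 598*926 = 553748)
(C(37, 4) - T) - 1*363 = (4*4² - 1*553748) - 1*363 = (4*16 - 553748) - 363 = (64 - 553748) - 363 = -553684 - 363 = -554047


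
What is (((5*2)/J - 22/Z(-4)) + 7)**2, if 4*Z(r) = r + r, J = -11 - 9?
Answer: 1225/4 ≈ 306.25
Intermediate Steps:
J = -20
Z(r) = r/2 (Z(r) = (r + r)/4 = (2*r)/4 = r/2)
(((5*2)/J - 22/Z(-4)) + 7)**2 = (((5*2)/(-20) - 22/((1/2)*(-4))) + 7)**2 = ((10*(-1/20) - 22/(-2)) + 7)**2 = ((-1/2 - 22*(-1/2)) + 7)**2 = ((-1/2 + 11) + 7)**2 = (21/2 + 7)**2 = (35/2)**2 = 1225/4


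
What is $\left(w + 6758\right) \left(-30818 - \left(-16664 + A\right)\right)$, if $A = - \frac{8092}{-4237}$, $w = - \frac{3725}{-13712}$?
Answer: $- \frac{2779090603848195}{29048872} \approx -9.567 \cdot 10^{7}$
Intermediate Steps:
$w = \frac{3725}{13712}$ ($w = \left(-3725\right) \left(- \frac{1}{13712}\right) = \frac{3725}{13712} \approx 0.27166$)
$A = \frac{8092}{4237}$ ($A = \left(-8092\right) \left(- \frac{1}{4237}\right) = \frac{8092}{4237} \approx 1.9098$)
$\left(w + 6758\right) \left(-30818 - \left(-16664 + A\right)\right) = \left(\frac{3725}{13712} + 6758\right) \left(-30818 + \left(16664 - \frac{8092}{4237}\right)\right) = \frac{92669421 \left(-30818 + \left(16664 - \frac{8092}{4237}\right)\right)}{13712} = \frac{92669421 \left(-30818 + \frac{70597276}{4237}\right)}{13712} = \frac{92669421}{13712} \left(- \frac{59978590}{4237}\right) = - \frac{2779090603848195}{29048872}$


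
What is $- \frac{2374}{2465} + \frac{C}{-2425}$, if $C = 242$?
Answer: $- \frac{1270696}{1195525} \approx -1.0629$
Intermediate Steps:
$- \frac{2374}{2465} + \frac{C}{-2425} = - \frac{2374}{2465} + \frac{242}{-2425} = \left(-2374\right) \frac{1}{2465} + 242 \left(- \frac{1}{2425}\right) = - \frac{2374}{2465} - \frac{242}{2425} = - \frac{1270696}{1195525}$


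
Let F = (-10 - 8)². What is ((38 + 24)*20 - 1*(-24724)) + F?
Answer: 26288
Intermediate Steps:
F = 324 (F = (-18)² = 324)
((38 + 24)*20 - 1*(-24724)) + F = ((38 + 24)*20 - 1*(-24724)) + 324 = (62*20 + 24724) + 324 = (1240 + 24724) + 324 = 25964 + 324 = 26288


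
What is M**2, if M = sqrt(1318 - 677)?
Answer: 641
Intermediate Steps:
M = sqrt(641) ≈ 25.318
M**2 = (sqrt(641))**2 = 641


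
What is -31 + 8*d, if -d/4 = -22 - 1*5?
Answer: 833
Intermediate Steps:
d = 108 (d = -4*(-22 - 1*5) = -4*(-22 - 5) = -4*(-27) = 108)
-31 + 8*d = -31 + 8*108 = -31 + 864 = 833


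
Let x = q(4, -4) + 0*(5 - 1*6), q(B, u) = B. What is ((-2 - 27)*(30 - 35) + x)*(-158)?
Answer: -23542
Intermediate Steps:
x = 4 (x = 4 + 0*(5 - 1*6) = 4 + 0*(5 - 6) = 4 + 0*(-1) = 4 + 0 = 4)
((-2 - 27)*(30 - 35) + x)*(-158) = ((-2 - 27)*(30 - 35) + 4)*(-158) = (-29*(-5) + 4)*(-158) = (145 + 4)*(-158) = 149*(-158) = -23542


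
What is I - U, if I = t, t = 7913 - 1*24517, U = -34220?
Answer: 17616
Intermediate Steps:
t = -16604 (t = 7913 - 24517 = -16604)
I = -16604
I - U = -16604 - 1*(-34220) = -16604 + 34220 = 17616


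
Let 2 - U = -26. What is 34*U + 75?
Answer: 1027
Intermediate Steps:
U = 28 (U = 2 - 1*(-26) = 2 + 26 = 28)
34*U + 75 = 34*28 + 75 = 952 + 75 = 1027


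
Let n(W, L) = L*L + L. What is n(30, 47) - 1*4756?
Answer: -2500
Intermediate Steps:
n(W, L) = L + L² (n(W, L) = L² + L = L + L²)
n(30, 47) - 1*4756 = 47*(1 + 47) - 1*4756 = 47*48 - 4756 = 2256 - 4756 = -2500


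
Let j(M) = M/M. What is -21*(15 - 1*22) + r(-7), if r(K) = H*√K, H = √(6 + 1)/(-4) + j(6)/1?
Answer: 147 - 7*I/4 + I*√7 ≈ 147.0 + 0.89575*I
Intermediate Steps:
j(M) = 1
H = 1 - √7/4 (H = √(6 + 1)/(-4) + 1/1 = √7*(-¼) + 1*1 = -√7/4 + 1 = 1 - √7/4 ≈ 0.33856)
r(K) = √K*(1 - √7/4) (r(K) = (1 - √7/4)*√K = √K*(1 - √7/4))
-21*(15 - 1*22) + r(-7) = -21*(15 - 1*22) + √(-7)*(4 - √7)/4 = -21*(15 - 22) + (I*√7)*(4 - √7)/4 = -21*(-7) + I*√7*(4 - √7)/4 = 147 + I*√7*(4 - √7)/4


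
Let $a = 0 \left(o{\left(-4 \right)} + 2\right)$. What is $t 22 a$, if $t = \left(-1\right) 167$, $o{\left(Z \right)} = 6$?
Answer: $0$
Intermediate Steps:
$a = 0$ ($a = 0 \left(6 + 2\right) = 0 \cdot 8 = 0$)
$t = -167$
$t 22 a = \left(-167\right) 22 \cdot 0 = \left(-3674\right) 0 = 0$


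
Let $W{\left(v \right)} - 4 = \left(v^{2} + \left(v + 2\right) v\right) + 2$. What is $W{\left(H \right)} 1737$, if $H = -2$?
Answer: $17370$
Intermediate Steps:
$W{\left(v \right)} = 6 + v^{2} + v \left(2 + v\right)$ ($W{\left(v \right)} = 4 + \left(\left(v^{2} + \left(v + 2\right) v\right) + 2\right) = 4 + \left(\left(v^{2} + \left(2 + v\right) v\right) + 2\right) = 4 + \left(\left(v^{2} + v \left(2 + v\right)\right) + 2\right) = 4 + \left(2 + v^{2} + v \left(2 + v\right)\right) = 6 + v^{2} + v \left(2 + v\right)$)
$W{\left(H \right)} 1737 = \left(6 + 2 \left(-2\right) + 2 \left(-2\right)^{2}\right) 1737 = \left(6 - 4 + 2 \cdot 4\right) 1737 = \left(6 - 4 + 8\right) 1737 = 10 \cdot 1737 = 17370$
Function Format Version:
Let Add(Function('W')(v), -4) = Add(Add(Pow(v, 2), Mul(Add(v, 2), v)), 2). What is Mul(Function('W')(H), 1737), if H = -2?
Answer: 17370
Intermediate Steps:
Function('W')(v) = Add(6, Pow(v, 2), Mul(v, Add(2, v))) (Function('W')(v) = Add(4, Add(Add(Pow(v, 2), Mul(Add(v, 2), v)), 2)) = Add(4, Add(Add(Pow(v, 2), Mul(Add(2, v), v)), 2)) = Add(4, Add(Add(Pow(v, 2), Mul(v, Add(2, v))), 2)) = Add(4, Add(2, Pow(v, 2), Mul(v, Add(2, v)))) = Add(6, Pow(v, 2), Mul(v, Add(2, v))))
Mul(Function('W')(H), 1737) = Mul(Add(6, Mul(2, -2), Mul(2, Pow(-2, 2))), 1737) = Mul(Add(6, -4, Mul(2, 4)), 1737) = Mul(Add(6, -4, 8), 1737) = Mul(10, 1737) = 17370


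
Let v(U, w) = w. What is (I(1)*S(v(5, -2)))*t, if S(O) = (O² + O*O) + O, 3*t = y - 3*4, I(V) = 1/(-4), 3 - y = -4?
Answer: 5/2 ≈ 2.5000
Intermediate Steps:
y = 7 (y = 3 - 1*(-4) = 3 + 4 = 7)
I(V) = -¼
t = -5/3 (t = (7 - 3*4)/3 = (7 - 12)/3 = (⅓)*(-5) = -5/3 ≈ -1.6667)
S(O) = O + 2*O² (S(O) = (O² + O²) + O = 2*O² + O = O + 2*O²)
(I(1)*S(v(5, -2)))*t = -(-1)*(1 + 2*(-2))/2*(-5/3) = -(-1)*(1 - 4)/2*(-5/3) = -(-1)*(-3)/2*(-5/3) = -¼*6*(-5/3) = -3/2*(-5/3) = 5/2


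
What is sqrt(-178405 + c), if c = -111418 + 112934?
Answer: I*sqrt(176889) ≈ 420.58*I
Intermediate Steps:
c = 1516
sqrt(-178405 + c) = sqrt(-178405 + 1516) = sqrt(-176889) = I*sqrt(176889)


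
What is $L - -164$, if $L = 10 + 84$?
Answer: $258$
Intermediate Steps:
$L = 94$
$L - -164 = 94 - -164 = 94 + 164 = 258$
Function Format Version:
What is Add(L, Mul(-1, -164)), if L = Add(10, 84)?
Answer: 258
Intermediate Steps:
L = 94
Add(L, Mul(-1, -164)) = Add(94, Mul(-1, -164)) = Add(94, 164) = 258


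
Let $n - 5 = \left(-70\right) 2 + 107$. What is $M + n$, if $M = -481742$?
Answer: $-481770$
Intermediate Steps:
$n = -28$ ($n = 5 + \left(\left(-70\right) 2 + 107\right) = 5 + \left(-140 + 107\right) = 5 - 33 = -28$)
$M + n = -481742 - 28 = -481770$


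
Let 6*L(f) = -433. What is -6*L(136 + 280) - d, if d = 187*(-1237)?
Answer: 231752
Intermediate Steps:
L(f) = -433/6 (L(f) = (⅙)*(-433) = -433/6)
d = -231319
-6*L(136 + 280) - d = -6*(-433/6) - 1*(-231319) = 433 + 231319 = 231752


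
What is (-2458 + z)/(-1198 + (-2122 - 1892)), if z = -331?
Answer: 2789/5212 ≈ 0.53511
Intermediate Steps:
(-2458 + z)/(-1198 + (-2122 - 1892)) = (-2458 - 331)/(-1198 + (-2122 - 1892)) = -2789/(-1198 - 4014) = -2789/(-5212) = -2789*(-1/5212) = 2789/5212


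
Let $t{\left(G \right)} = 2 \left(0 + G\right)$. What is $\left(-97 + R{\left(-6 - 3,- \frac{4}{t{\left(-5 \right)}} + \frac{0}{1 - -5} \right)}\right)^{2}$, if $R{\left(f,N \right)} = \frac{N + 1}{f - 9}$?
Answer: $\frac{76335169}{8100} \approx 9424.1$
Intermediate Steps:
$t{\left(G \right)} = 2 G$
$R{\left(f,N \right)} = \frac{1 + N}{-9 + f}$
$\left(-97 + R{\left(-6 - 3,- \frac{4}{t{\left(-5 \right)}} + \frac{0}{1 - -5} \right)}\right)^{2} = \left(-97 + \frac{1 + \left(- \frac{4}{2 \left(-5\right)} + \frac{0}{1 - -5}\right)}{-9 - 9}\right)^{2} = \left(-97 + \frac{1 + \left(- \frac{4}{-10} + \frac{0}{1 + 5}\right)}{-9 - 9}\right)^{2} = \left(-97 + \frac{1 + \left(\left(-4\right) \left(- \frac{1}{10}\right) + \frac{0}{6}\right)}{-9 - 9}\right)^{2} = \left(-97 + \frac{1 + \left(\frac{2}{5} + 0 \cdot \frac{1}{6}\right)}{-18}\right)^{2} = \left(-97 - \frac{1 + \left(\frac{2}{5} + 0\right)}{18}\right)^{2} = \left(-97 - \frac{1 + \frac{2}{5}}{18}\right)^{2} = \left(-97 - \frac{7}{90}\right)^{2} = \left(- \frac{8737}{90}\right)^{2} = \frac{76335169}{8100}$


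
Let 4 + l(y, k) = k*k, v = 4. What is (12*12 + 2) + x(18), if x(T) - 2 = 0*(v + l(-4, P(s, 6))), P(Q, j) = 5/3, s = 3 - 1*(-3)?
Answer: 148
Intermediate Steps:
s = 6 (s = 3 + 3 = 6)
P(Q, j) = 5/3 (P(Q, j) = 5*(⅓) = 5/3)
l(y, k) = -4 + k² (l(y, k) = -4 + k*k = -4 + k²)
x(T) = 2 (x(T) = 2 + 0*(4 + (-4 + (5/3)²)) = 2 + 0*(4 + (-4 + 25/9)) = 2 + 0*(4 - 11/9) = 2 + 0*(25/9) = 2 + 0 = 2)
(12*12 + 2) + x(18) = (12*12 + 2) + 2 = (144 + 2) + 2 = 146 + 2 = 148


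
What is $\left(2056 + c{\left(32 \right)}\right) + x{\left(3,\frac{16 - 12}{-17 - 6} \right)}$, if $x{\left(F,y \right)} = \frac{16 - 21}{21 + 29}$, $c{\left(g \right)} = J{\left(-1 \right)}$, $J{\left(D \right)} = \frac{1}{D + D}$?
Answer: $\frac{10277}{5} \approx 2055.4$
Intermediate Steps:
$J{\left(D \right)} = \frac{1}{2 D}$
$c{\left(g \right)} = - \frac{1}{2}$ ($c{\left(g \right)} = \frac{1}{2 \left(-1\right)} = \frac{1}{2} \left(-1\right) = - \frac{1}{2}$)
$x{\left(F,y \right)} = - \frac{1}{10}$ ($x{\left(F,y \right)} = - \frac{5}{50} = \left(-5\right) \frac{1}{50} = - \frac{1}{10}$)
$\left(2056 + c{\left(32 \right)}\right) + x{\left(3,\frac{16 - 12}{-17 - 6} \right)} = \left(2056 - \frac{1}{2}\right) - \frac{1}{10} = \frac{4111}{2} - \frac{1}{10} = \frac{10277}{5}$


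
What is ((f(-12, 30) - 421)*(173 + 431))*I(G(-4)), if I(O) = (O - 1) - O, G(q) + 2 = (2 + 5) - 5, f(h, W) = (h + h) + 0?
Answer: 268780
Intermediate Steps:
f(h, W) = 2*h (f(h, W) = 2*h + 0 = 2*h)
G(q) = 0 (G(q) = -2 + ((2 + 5) - 5) = -2 + (7 - 5) = -2 + 2 = 0)
I(O) = -1 (I(O) = (-1 + O) - O = -1)
((f(-12, 30) - 421)*(173 + 431))*I(G(-4)) = ((2*(-12) - 421)*(173 + 431))*(-1) = ((-24 - 421)*604)*(-1) = -445*604*(-1) = -268780*(-1) = 268780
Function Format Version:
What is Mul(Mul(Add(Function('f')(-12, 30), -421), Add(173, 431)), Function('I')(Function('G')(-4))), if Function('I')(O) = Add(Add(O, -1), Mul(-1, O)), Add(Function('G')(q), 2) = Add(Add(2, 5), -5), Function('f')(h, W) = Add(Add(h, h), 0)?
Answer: 268780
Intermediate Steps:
Function('f')(h, W) = Mul(2, h) (Function('f')(h, W) = Add(Mul(2, h), 0) = Mul(2, h))
Function('G')(q) = 0 (Function('G')(q) = Add(-2, Add(Add(2, 5), -5)) = Add(-2, Add(7, -5)) = Add(-2, 2) = 0)
Function('I')(O) = -1 (Function('I')(O) = Add(Add(-1, O), Mul(-1, O)) = -1)
Mul(Mul(Add(Function('f')(-12, 30), -421), Add(173, 431)), Function('I')(Function('G')(-4))) = Mul(Mul(Add(Mul(2, -12), -421), Add(173, 431)), -1) = Mul(Mul(Add(-24, -421), 604), -1) = Mul(Mul(-445, 604), -1) = Mul(-268780, -1) = 268780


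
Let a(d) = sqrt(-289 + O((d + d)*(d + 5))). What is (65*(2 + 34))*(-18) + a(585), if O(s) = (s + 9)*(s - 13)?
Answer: -42120 + sqrt(476511328394) ≈ 6.4818e+5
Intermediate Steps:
O(s) = (-13 + s)*(9 + s) (O(s) = (9 + s)*(-13 + s) = (-13 + s)*(9 + s))
a(d) = sqrt(-406 - 8*d*(5 + d) + 4*d**2*(5 + d)**2) (a(d) = sqrt(-289 + (-117 + ((d + d)*(d + 5))**2 - 4*(d + d)*(d + 5))) = sqrt(-289 + (-117 + ((2*d)*(5 + d))**2 - 4*2*d*(5 + d))) = sqrt(-289 + (-117 + (2*d*(5 + d))**2 - 8*d*(5 + d))) = sqrt(-289 + (-117 + 4*d**2*(5 + d)**2 - 8*d*(5 + d))) = sqrt(-289 + (-117 - 8*d*(5 + d) + 4*d**2*(5 + d)**2)) = sqrt(-406 - 8*d*(5 + d) + 4*d**2*(5 + d)**2))
(65*(2 + 34))*(-18) + a(585) = (65*(2 + 34))*(-18) + sqrt(2)*sqrt(-203 - 4*585*(5 + 585) + 2*585**2*(5 + 585)**2) = (65*36)*(-18) + sqrt(2)*sqrt(-203 - 4*585*590 + 2*342225*590**2) = 2340*(-18) + sqrt(2)*sqrt(-203 - 1380600 + 2*342225*348100) = -42120 + sqrt(2)*sqrt(-203 - 1380600 + 238257045000) = -42120 + sqrt(2)*sqrt(238255664197) = -42120 + sqrt(476511328394)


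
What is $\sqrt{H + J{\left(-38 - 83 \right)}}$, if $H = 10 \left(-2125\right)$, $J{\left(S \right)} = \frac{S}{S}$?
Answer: $3 i \sqrt{2361} \approx 145.77 i$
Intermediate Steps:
$J{\left(S \right)} = 1$
$H = -21250$
$\sqrt{H + J{\left(-38 - 83 \right)}} = \sqrt{-21250 + 1} = \sqrt{-21249} = 3 i \sqrt{2361}$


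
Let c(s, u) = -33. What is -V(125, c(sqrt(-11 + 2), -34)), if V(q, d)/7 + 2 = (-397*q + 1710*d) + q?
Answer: 741524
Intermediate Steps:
V(q, d) = -14 - 2772*q + 11970*d (V(q, d) = -14 + 7*((-397*q + 1710*d) + q) = -14 + 7*(-396*q + 1710*d) = -14 + (-2772*q + 11970*d) = -14 - 2772*q + 11970*d)
-V(125, c(sqrt(-11 + 2), -34)) = -(-14 - 2772*125 + 11970*(-33)) = -(-14 - 346500 - 395010) = -1*(-741524) = 741524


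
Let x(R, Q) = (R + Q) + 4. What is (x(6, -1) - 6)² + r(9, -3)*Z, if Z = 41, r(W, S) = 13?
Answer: 542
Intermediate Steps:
x(R, Q) = 4 + Q + R (x(R, Q) = (Q + R) + 4 = 4 + Q + R)
(x(6, -1) - 6)² + r(9, -3)*Z = ((4 - 1 + 6) - 6)² + 13*41 = (9 - 6)² + 533 = 3² + 533 = 9 + 533 = 542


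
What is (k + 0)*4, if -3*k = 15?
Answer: -20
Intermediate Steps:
k = -5 (k = -⅓*15 = -5)
(k + 0)*4 = (-5 + 0)*4 = -5*4 = -20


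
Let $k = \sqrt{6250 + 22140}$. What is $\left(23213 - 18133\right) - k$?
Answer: $5080 - \sqrt{28390} \approx 4911.5$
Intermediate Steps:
$k = \sqrt{28390} \approx 168.49$
$\left(23213 - 18133\right) - k = \left(23213 - 18133\right) - \sqrt{28390} = 5080 - \sqrt{28390}$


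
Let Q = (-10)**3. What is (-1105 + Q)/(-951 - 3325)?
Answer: 2105/4276 ≈ 0.49228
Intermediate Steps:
Q = -1000
(-1105 + Q)/(-951 - 3325) = (-1105 - 1000)/(-951 - 3325) = -2105/(-4276) = -2105*(-1/4276) = 2105/4276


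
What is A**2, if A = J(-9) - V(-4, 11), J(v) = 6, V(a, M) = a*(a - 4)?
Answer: 676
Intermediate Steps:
V(a, M) = a*(-4 + a)
A = -26 (A = 6 - (-4)*(-4 - 4) = 6 - (-4)*(-8) = 6 - 1*32 = 6 - 32 = -26)
A**2 = (-26)**2 = 676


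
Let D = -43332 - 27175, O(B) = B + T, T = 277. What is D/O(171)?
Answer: -70507/448 ≈ -157.38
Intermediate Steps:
O(B) = 277 + B (O(B) = B + 277 = 277 + B)
D = -70507
D/O(171) = -70507/(277 + 171) = -70507/448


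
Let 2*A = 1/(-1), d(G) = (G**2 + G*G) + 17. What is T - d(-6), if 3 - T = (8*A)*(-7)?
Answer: -114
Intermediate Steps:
d(G) = 17 + 2*G**2 (d(G) = (G**2 + G**2) + 17 = 2*G**2 + 17 = 17 + 2*G**2)
A = -1/2 (A = (1/2)/(-1) = (1/2)*(-1) = -1/2 ≈ -0.50000)
T = -25 (T = 3 - 8*(-1/2)*(-7) = 3 - (-4)*(-7) = 3 - 1*28 = 3 - 28 = -25)
T - d(-6) = -25 - (17 + 2*(-6)**2) = -25 - (17 + 2*36) = -25 - (17 + 72) = -25 - 1*89 = -25 - 89 = -114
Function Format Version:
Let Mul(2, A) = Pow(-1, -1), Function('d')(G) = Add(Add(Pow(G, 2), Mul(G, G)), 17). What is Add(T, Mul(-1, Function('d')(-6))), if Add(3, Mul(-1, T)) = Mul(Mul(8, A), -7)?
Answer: -114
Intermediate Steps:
Function('d')(G) = Add(17, Mul(2, Pow(G, 2))) (Function('d')(G) = Add(Add(Pow(G, 2), Pow(G, 2)), 17) = Add(Mul(2, Pow(G, 2)), 17) = Add(17, Mul(2, Pow(G, 2))))
A = Rational(-1, 2) (A = Mul(Rational(1, 2), Pow(-1, -1)) = Mul(Rational(1, 2), -1) = Rational(-1, 2) ≈ -0.50000)
T = -25 (T = Add(3, Mul(-1, Mul(Mul(8, Rational(-1, 2)), -7))) = Add(3, Mul(-1, Mul(-4, -7))) = Add(3, Mul(-1, 28)) = Add(3, -28) = -25)
Add(T, Mul(-1, Function('d')(-6))) = Add(-25, Mul(-1, Add(17, Mul(2, Pow(-6, 2))))) = Add(-25, Mul(-1, Add(17, Mul(2, 36)))) = Add(-25, Mul(-1, Add(17, 72))) = Add(-25, Mul(-1, 89)) = Add(-25, -89) = -114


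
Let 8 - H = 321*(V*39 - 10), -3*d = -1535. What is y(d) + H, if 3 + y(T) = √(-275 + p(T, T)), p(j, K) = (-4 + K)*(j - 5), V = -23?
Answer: 291152 + √2312485/3 ≈ 2.9166e+5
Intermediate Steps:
d = 1535/3 (d = -⅓*(-1535) = 1535/3 ≈ 511.67)
p(j, K) = (-5 + j)*(-4 + K) (p(j, K) = (-4 + K)*(-5 + j) = (-5 + j)*(-4 + K))
y(T) = -3 + √(-255 + T² - 9*T) (y(T) = -3 + √(-275 + (20 - 5*T - 4*T + T*T)) = -3 + √(-275 + (20 - 5*T - 4*T + T²)) = -3 + √(-275 + (20 + T² - 9*T)) = -3 + √(-255 + T² - 9*T))
H = 291155 (H = 8 - 321*(-23*39 - 10) = 8 - 321*(-897 - 10) = 8 - 321*(-907) = 8 - 1*(-291147) = 8 + 291147 = 291155)
y(d) + H = (-3 + √(-255 + (1535/3)² - 9*1535/3)) + 291155 = (-3 + √(-255 + 2356225/9 - 4605)) + 291155 = (-3 + √(2312485/9)) + 291155 = (-3 + √2312485/3) + 291155 = 291152 + √2312485/3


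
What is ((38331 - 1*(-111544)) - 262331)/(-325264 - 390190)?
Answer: 56228/357727 ≈ 0.15718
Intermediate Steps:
((38331 - 1*(-111544)) - 262331)/(-325264 - 390190) = ((38331 + 111544) - 262331)/(-715454) = (149875 - 262331)*(-1/715454) = -112456*(-1/715454) = 56228/357727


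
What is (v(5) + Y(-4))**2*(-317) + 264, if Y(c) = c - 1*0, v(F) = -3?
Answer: -15269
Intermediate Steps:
Y(c) = c (Y(c) = c + 0 = c)
(v(5) + Y(-4))**2*(-317) + 264 = (-3 - 4)**2*(-317) + 264 = (-7)**2*(-317) + 264 = 49*(-317) + 264 = -15533 + 264 = -15269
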